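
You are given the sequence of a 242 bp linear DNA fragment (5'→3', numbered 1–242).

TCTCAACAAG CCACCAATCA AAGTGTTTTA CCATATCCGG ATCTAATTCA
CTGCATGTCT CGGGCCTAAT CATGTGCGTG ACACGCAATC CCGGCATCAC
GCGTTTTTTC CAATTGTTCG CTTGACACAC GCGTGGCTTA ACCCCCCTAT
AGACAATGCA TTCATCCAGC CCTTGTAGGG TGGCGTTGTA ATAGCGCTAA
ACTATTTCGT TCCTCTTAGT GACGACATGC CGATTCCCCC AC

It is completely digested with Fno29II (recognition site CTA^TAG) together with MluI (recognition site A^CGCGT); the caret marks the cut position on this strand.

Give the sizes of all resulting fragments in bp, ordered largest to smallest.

The Fno29II site (CTATAG) starts at position 147.
Fno29II cuts after base 3 of each site, so after position 149.
MluI sites (ACGCGT) start at positions 99, 129.
MluI cuts after the first base of each site, so after positions 99, 129.
Combined cut positions: 99, 129, 149.
Linear molecule, 3 cuts → 4 fragments:
  1–99 → 99 bp
  100–129 → 30 bp
  130–149 → 20 bp
  150–242 → 93 bp
Sorted largest to smallest: 99, 93, 30, 20 bp.

99, 93, 30, 20 bp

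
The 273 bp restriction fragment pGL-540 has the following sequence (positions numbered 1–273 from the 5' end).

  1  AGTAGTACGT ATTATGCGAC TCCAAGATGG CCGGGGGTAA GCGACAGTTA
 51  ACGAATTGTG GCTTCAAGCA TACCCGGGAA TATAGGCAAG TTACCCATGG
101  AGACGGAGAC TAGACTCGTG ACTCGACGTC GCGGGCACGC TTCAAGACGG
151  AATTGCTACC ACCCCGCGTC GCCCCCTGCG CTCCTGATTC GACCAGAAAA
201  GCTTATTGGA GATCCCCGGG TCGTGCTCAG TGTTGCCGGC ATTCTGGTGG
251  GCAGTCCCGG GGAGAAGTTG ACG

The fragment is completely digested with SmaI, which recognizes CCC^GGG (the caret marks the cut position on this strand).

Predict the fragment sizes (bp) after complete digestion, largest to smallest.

SmaI sites (CCCGGG) start at positions 73, 215, 256.
SmaI cuts after base 3 of each site, so after positions 75, 217, 258.
Linear molecule, 3 cuts → 4 fragments:
  1–75 → 75 bp
  76–217 → 142 bp
  218–258 → 41 bp
  259–273 → 15 bp
Sorted largest to smallest: 142, 75, 41, 15 bp.

142, 75, 41, 15 bp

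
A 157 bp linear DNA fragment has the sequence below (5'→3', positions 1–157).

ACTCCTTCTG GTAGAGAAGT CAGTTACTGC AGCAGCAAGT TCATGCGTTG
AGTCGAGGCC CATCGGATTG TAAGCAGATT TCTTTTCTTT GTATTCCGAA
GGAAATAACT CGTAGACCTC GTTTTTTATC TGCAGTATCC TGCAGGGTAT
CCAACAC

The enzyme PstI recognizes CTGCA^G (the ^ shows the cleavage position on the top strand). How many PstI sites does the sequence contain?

3

CTGCAG occurs starting at positions 27, 130, 140.
PstI cuts at 3 sites.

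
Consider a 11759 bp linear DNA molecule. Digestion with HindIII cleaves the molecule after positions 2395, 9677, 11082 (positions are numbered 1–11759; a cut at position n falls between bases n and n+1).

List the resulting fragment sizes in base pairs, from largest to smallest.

Linear molecule, 3 cuts → 4 fragments:
  2395 − 0 = 2395 bp
  9677 − 2395 = 7282 bp
  11082 − 9677 = 1405 bp
  11759 − 11082 = 677 bp
Sorted largest to smallest: 7282, 2395, 1405, 677 bp.

7282, 2395, 1405, 677 bp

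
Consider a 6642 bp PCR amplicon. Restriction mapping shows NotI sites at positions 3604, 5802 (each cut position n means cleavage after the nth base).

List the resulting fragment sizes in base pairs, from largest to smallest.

3604, 2198, 840 bp

Linear molecule, 2 cuts → 3 fragments:
  3604 − 0 = 3604 bp
  5802 − 3604 = 2198 bp
  6642 − 5802 = 840 bp
Sorted largest to smallest: 3604, 2198, 840 bp.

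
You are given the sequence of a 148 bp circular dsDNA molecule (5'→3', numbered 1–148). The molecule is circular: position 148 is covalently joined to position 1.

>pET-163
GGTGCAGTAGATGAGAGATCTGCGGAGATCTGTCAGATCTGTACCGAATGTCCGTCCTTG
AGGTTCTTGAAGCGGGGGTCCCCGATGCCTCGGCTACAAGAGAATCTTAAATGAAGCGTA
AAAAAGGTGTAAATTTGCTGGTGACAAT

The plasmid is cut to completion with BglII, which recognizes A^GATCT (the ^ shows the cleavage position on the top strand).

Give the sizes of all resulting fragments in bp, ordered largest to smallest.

129, 10, 9 bp

BglII sites (AGATCT) start at positions 16, 26, 35.
BglII cuts after the first base of each site, so after positions 16, 26, 35.
Circular molecule, 3 cuts → 3 fragments:
  17–26 → 10 bp
  27–35 → 9 bp
  36–148 then 1–16 → 113 + 16 = 129 bp
Sorted largest to smallest: 129, 10, 9 bp.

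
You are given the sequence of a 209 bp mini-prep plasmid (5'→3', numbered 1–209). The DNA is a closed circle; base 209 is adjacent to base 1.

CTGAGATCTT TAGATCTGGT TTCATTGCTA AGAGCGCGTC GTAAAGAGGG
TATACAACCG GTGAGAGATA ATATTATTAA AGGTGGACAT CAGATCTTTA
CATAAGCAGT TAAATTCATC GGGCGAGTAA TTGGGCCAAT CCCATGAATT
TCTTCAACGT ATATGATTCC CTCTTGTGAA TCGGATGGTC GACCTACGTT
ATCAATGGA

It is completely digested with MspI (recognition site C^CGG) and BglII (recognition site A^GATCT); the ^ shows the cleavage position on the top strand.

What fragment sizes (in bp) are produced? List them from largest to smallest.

121, 46, 34, 8 bp

The MspI site (CCGG) starts at position 58.
MspI cuts after the first base of each site, so after position 58.
BglII sites (AGATCT) start at positions 4, 12, 92.
BglII cuts after the first base of each site, so after positions 4, 12, 92.
Combined cut positions: 4, 12, 58, 92.
Circular molecule, 4 cuts → 4 fragments:
  5–12 → 8 bp
  13–58 → 46 bp
  59–92 → 34 bp
  93–209 then 1–4 → 117 + 4 = 121 bp
Sorted largest to smallest: 121, 46, 34, 8 bp.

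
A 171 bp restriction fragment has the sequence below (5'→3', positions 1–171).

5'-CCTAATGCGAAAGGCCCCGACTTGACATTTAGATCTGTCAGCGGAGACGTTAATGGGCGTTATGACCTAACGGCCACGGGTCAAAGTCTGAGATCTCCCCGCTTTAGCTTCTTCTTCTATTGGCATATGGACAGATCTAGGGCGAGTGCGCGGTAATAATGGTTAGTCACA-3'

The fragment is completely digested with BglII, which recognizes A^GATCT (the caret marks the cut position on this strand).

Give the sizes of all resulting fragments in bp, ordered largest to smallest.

BglII sites (AGATCT) start at positions 31, 91, 133.
BglII cuts after the first base of each site, so after positions 31, 91, 133.
Linear molecule, 3 cuts → 4 fragments:
  1–31 → 31 bp
  32–91 → 60 bp
  92–133 → 42 bp
  134–171 → 38 bp
Sorted largest to smallest: 60, 42, 38, 31 bp.

60, 42, 38, 31 bp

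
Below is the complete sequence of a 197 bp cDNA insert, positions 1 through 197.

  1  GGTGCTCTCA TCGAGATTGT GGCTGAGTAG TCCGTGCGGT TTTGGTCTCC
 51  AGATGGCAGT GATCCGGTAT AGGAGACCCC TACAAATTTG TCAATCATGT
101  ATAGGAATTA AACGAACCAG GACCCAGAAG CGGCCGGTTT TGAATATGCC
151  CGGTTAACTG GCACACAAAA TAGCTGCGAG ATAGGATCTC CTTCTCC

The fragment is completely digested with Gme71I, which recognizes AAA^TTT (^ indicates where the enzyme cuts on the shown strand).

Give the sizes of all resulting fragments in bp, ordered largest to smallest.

The Gme71I site (AAATTT) starts at position 84.
Gme71I cuts after base 3 of each site, so after position 86.
Linear molecule, 1 cut → 2 fragments:
  1–86 → 86 bp
  87–197 → 111 bp
Sorted largest to smallest: 111, 86 bp.

111, 86 bp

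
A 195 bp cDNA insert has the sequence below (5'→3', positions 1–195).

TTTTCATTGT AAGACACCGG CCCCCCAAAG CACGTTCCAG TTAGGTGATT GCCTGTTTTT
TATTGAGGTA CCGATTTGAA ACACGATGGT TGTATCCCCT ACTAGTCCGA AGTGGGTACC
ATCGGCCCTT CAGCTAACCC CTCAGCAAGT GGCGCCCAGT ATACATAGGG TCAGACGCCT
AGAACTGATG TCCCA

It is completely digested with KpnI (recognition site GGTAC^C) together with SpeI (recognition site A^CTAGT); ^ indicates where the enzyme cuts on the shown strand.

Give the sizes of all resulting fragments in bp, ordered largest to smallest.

76, 71, 30, 18 bp

KpnI sites (GGTACC) start at positions 67, 115.
KpnI cuts after base 5 of each site (before the last base), so after positions 71, 119.
The SpeI site (ACTAGT) starts at position 101.
SpeI cuts after the first base of each site, so after position 101.
Combined cut positions: 71, 101, 119.
Linear molecule, 3 cuts → 4 fragments:
  1–71 → 71 bp
  72–101 → 30 bp
  102–119 → 18 bp
  120–195 → 76 bp
Sorted largest to smallest: 76, 71, 30, 18 bp.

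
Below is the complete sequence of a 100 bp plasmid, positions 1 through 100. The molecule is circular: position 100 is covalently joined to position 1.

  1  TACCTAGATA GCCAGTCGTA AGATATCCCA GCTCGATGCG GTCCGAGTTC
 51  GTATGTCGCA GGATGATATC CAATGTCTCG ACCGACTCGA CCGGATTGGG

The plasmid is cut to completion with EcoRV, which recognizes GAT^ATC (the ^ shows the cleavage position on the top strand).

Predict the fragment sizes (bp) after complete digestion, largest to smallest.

57, 43 bp

EcoRV sites (GATATC) start at positions 22, 65.
EcoRV cuts after base 3 of each site, so after positions 24, 67.
Circular molecule, 2 cuts → 2 fragments:
  25–67 → 43 bp
  68–100 then 1–24 → 33 + 24 = 57 bp
Sorted largest to smallest: 57, 43 bp.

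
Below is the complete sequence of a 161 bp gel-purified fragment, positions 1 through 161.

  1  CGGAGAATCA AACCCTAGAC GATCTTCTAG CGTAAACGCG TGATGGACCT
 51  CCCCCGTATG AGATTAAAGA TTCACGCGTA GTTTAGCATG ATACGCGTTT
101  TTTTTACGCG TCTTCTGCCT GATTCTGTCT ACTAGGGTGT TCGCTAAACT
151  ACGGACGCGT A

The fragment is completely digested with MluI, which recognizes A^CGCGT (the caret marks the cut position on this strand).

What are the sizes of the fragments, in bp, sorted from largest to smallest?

49, 38, 36, 19, 13, 6 bp

MluI sites (ACGCGT) start at positions 36, 74, 93, 106, 155.
MluI cuts after the first base of each site, so after positions 36, 74, 93, 106, 155.
Linear molecule, 5 cuts → 6 fragments:
  1–36 → 36 bp
  37–74 → 38 bp
  75–93 → 19 bp
  94–106 → 13 bp
  107–155 → 49 bp
  156–161 → 6 bp
Sorted largest to smallest: 49, 38, 36, 19, 13, 6 bp.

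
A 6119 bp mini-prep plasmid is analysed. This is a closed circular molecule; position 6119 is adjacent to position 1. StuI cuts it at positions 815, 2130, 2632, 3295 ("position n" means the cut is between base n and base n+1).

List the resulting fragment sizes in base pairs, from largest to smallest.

3639, 1315, 663, 502 bp

Circular molecule, 4 cuts → 4 fragments:
  2130 − 815 = 1315 bp
  2632 − 2130 = 502 bp
  3295 − 2632 = 663 bp
  wrap: 6119 − 3295 + 815 = 3639 bp
Sorted largest to smallest: 3639, 1315, 663, 502 bp.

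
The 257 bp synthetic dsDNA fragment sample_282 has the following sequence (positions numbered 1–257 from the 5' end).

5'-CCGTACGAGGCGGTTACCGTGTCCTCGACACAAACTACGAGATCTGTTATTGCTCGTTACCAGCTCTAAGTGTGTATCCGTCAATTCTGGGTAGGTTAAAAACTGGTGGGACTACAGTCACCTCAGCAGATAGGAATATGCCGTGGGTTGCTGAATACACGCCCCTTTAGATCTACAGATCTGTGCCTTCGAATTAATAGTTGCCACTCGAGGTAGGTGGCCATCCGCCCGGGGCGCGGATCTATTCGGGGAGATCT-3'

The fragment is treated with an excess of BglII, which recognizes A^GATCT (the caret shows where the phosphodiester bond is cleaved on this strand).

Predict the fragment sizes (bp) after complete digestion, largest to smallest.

BglII sites (AGATCT) start at positions 40, 169, 177, 252.
BglII cuts after the first base of each site, so after positions 40, 169, 177, 252.
Linear molecule, 4 cuts → 5 fragments:
  1–40 → 40 bp
  41–169 → 129 bp
  170–177 → 8 bp
  178–252 → 75 bp
  253–257 → 5 bp
Sorted largest to smallest: 129, 75, 40, 8, 5 bp.

129, 75, 40, 8, 5 bp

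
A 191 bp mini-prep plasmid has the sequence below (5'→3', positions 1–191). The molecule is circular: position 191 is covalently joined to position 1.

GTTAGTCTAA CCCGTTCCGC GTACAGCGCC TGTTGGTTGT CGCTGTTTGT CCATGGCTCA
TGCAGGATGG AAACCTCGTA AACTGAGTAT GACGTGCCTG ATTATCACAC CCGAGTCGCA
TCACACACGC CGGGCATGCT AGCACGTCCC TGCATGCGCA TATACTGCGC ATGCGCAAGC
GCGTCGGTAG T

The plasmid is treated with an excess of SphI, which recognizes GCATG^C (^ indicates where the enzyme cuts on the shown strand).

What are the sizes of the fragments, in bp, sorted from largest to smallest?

SphI sites (GCATGC) start at positions 134, 152, 169.
SphI cuts after base 5 of each site (before the last base), so after positions 138, 156, 173.
Circular molecule, 3 cuts → 3 fragments:
  139–156 → 18 bp
  157–173 → 17 bp
  174–191 then 1–138 → 18 + 138 = 156 bp
Sorted largest to smallest: 156, 18, 17 bp.

156, 18, 17 bp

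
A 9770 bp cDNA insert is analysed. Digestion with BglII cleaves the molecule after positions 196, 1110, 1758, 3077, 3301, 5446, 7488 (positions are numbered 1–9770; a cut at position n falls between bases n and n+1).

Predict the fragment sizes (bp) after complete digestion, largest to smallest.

Linear molecule, 7 cuts → 8 fragments:
  196 − 0 = 196 bp
  1110 − 196 = 914 bp
  1758 − 1110 = 648 bp
  3077 − 1758 = 1319 bp
  3301 − 3077 = 224 bp
  5446 − 3301 = 2145 bp
  7488 − 5446 = 2042 bp
  9770 − 7488 = 2282 bp
Sorted largest to smallest: 2282, 2145, 2042, 1319, 914, 648, 224, 196 bp.

2282, 2145, 2042, 1319, 914, 648, 224, 196 bp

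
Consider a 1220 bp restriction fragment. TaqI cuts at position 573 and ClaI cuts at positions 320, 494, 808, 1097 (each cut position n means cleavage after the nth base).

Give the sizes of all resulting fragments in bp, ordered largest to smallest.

Combined cut positions (sorted): 320, 494, 573, 808, 1097.
Linear molecule, 5 cuts → 6 fragments:
  320 − 0 = 320 bp
  494 − 320 = 174 bp
  573 − 494 = 79 bp
  808 − 573 = 235 bp
  1097 − 808 = 289 bp
  1220 − 1097 = 123 bp
Sorted largest to smallest: 320, 289, 235, 174, 123, 79 bp.

320, 289, 235, 174, 123, 79 bp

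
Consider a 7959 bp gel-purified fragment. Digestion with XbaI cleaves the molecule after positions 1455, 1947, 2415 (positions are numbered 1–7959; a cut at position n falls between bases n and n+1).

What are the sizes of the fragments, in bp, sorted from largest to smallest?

Linear molecule, 3 cuts → 4 fragments:
  1455 − 0 = 1455 bp
  1947 − 1455 = 492 bp
  2415 − 1947 = 468 bp
  7959 − 2415 = 5544 bp
Sorted largest to smallest: 5544, 1455, 492, 468 bp.

5544, 1455, 492, 468 bp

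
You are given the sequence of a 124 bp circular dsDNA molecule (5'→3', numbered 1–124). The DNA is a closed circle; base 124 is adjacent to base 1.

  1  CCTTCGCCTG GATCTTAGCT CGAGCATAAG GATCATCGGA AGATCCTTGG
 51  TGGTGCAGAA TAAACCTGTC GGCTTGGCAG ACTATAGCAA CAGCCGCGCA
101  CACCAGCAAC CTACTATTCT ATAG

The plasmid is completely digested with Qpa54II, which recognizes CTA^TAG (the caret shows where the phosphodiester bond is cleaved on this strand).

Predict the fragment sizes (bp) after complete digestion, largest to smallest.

87, 37 bp

Qpa54II sites (CTATAG) start at positions 82, 119.
Qpa54II cuts after base 3 of each site, so after positions 84, 121.
Circular molecule, 2 cuts → 2 fragments:
  85–121 → 37 bp
  122–124 then 1–84 → 3 + 84 = 87 bp
Sorted largest to smallest: 87, 37 bp.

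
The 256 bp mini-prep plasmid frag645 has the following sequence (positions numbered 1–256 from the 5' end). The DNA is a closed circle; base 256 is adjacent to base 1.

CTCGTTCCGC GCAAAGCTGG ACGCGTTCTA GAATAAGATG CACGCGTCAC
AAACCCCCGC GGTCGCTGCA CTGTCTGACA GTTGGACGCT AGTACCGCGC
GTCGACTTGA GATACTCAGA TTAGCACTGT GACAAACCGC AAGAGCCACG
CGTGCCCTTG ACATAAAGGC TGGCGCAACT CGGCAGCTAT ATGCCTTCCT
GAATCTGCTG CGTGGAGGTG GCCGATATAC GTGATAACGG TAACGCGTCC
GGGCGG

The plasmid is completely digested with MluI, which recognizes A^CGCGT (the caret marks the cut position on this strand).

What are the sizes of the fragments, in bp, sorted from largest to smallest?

MluI sites (ACGCGT) start at positions 21, 42, 148, 243.
MluI cuts after the first base of each site, so after positions 21, 42, 148, 243.
Circular molecule, 4 cuts → 4 fragments:
  22–42 → 21 bp
  43–148 → 106 bp
  149–243 → 95 bp
  244–256 then 1–21 → 13 + 21 = 34 bp
Sorted largest to smallest: 106, 95, 34, 21 bp.

106, 95, 34, 21 bp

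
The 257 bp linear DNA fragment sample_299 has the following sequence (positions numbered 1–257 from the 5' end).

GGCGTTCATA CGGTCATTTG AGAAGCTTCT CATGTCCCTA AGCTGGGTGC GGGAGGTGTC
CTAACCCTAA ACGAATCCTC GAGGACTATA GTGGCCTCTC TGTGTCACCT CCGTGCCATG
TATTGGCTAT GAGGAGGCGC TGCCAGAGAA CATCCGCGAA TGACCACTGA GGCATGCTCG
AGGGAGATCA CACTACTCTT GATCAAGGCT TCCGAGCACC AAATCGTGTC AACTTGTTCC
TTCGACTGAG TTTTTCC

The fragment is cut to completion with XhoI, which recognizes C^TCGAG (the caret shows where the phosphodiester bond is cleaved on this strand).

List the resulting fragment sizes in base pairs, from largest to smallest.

XhoI sites (CTCGAG) start at positions 78, 177.
XhoI cuts after the first base of each site, so after positions 78, 177.
Linear molecule, 2 cuts → 3 fragments:
  1–78 → 78 bp
  79–177 → 99 bp
  178–257 → 80 bp
Sorted largest to smallest: 99, 80, 78 bp.

99, 80, 78 bp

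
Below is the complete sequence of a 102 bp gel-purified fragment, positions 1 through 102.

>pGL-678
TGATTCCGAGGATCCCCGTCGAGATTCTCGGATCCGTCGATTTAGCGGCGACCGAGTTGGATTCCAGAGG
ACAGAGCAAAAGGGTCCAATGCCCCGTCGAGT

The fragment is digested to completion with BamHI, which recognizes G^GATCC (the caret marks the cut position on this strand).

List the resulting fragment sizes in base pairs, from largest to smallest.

BamHI sites (GGATCC) start at positions 10, 30.
BamHI cuts after the first base of each site, so after positions 10, 30.
Linear molecule, 2 cuts → 3 fragments:
  1–10 → 10 bp
  11–30 → 20 bp
  31–102 → 72 bp
Sorted largest to smallest: 72, 20, 10 bp.

72, 20, 10 bp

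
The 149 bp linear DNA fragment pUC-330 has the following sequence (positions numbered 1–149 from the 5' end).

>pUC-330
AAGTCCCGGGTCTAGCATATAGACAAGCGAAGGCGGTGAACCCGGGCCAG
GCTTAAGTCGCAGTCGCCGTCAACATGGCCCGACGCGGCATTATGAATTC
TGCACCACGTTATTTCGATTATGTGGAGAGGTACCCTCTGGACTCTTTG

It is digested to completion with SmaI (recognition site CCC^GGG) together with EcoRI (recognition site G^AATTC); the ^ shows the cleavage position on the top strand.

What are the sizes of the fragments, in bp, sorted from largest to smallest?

54, 52, 36, 7 bp

SmaI sites (CCCGGG) start at positions 5, 41.
SmaI cuts after base 3 of each site, so after positions 7, 43.
The EcoRI site (GAATTC) starts at position 95.
EcoRI cuts after the first base of each site, so after position 95.
Combined cut positions: 7, 43, 95.
Linear molecule, 3 cuts → 4 fragments:
  1–7 → 7 bp
  8–43 → 36 bp
  44–95 → 52 bp
  96–149 → 54 bp
Sorted largest to smallest: 54, 52, 36, 7 bp.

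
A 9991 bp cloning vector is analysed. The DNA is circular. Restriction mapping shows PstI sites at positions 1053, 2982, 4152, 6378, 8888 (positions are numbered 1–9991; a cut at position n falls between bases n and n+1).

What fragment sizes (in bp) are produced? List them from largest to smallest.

2510, 2226, 2156, 1929, 1170 bp

Circular molecule, 5 cuts → 5 fragments:
  2982 − 1053 = 1929 bp
  4152 − 2982 = 1170 bp
  6378 − 4152 = 2226 bp
  8888 − 6378 = 2510 bp
  wrap: 9991 − 8888 + 1053 = 2156 bp
Sorted largest to smallest: 2510, 2226, 2156, 1929, 1170 bp.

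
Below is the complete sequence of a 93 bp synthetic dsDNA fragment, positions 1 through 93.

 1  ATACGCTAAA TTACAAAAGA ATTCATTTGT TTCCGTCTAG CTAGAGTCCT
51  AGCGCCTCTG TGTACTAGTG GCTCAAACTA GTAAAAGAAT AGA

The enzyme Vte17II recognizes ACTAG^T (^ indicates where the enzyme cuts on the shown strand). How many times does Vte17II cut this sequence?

2

ACTAGT occurs starting at positions 64, 77.
Vte17II cuts at 2 sites.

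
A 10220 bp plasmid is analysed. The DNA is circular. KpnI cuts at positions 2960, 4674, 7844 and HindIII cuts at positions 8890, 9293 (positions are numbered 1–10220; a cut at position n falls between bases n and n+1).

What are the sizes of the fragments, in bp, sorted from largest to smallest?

3887, 3170, 1714, 1046, 403 bp

Combined cut positions (sorted): 2960, 4674, 7844, 8890, 9293.
Circular molecule, 5 cuts → 5 fragments:
  4674 − 2960 = 1714 bp
  7844 − 4674 = 3170 bp
  8890 − 7844 = 1046 bp
  9293 − 8890 = 403 bp
  wrap: 10220 − 9293 + 2960 = 3887 bp
Sorted largest to smallest: 3887, 3170, 1714, 1046, 403 bp.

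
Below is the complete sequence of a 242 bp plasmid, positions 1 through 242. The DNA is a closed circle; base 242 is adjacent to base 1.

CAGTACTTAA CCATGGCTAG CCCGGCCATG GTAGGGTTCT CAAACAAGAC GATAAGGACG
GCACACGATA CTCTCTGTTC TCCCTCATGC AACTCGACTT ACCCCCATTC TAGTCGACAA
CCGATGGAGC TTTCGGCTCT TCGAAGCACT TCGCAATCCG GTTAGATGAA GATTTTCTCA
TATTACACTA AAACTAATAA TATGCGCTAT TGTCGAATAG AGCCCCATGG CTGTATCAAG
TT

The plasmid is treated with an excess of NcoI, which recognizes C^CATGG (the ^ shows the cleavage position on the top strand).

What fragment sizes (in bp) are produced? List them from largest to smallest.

199, 28, 15 bp

NcoI sites (CCATGG) start at positions 11, 26, 225.
NcoI cuts after the first base of each site, so after positions 11, 26, 225.
Circular molecule, 3 cuts → 3 fragments:
  12–26 → 15 bp
  27–225 → 199 bp
  226–242 then 1–11 → 17 + 11 = 28 bp
Sorted largest to smallest: 199, 28, 15 bp.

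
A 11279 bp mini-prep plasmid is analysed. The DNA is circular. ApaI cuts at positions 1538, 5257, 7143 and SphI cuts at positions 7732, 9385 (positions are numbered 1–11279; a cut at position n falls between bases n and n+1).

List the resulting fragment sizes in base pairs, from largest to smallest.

Combined cut positions (sorted): 1538, 5257, 7143, 7732, 9385.
Circular molecule, 5 cuts → 5 fragments:
  5257 − 1538 = 3719 bp
  7143 − 5257 = 1886 bp
  7732 − 7143 = 589 bp
  9385 − 7732 = 1653 bp
  wrap: 11279 − 9385 + 1538 = 3432 bp
Sorted largest to smallest: 3719, 3432, 1886, 1653, 589 bp.

3719, 3432, 1886, 1653, 589 bp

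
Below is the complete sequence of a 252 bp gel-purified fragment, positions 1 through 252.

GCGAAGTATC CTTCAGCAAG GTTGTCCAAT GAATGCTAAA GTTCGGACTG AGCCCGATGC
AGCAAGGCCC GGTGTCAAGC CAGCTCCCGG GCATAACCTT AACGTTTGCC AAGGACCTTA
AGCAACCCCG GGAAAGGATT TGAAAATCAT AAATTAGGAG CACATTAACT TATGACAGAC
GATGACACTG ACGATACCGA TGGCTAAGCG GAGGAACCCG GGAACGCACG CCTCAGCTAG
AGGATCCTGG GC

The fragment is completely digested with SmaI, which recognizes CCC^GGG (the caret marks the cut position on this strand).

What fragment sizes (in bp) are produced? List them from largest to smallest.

SmaI sites (CCCGGG) start at positions 86, 127, 217.
SmaI cuts after base 3 of each site, so after positions 88, 129, 219.
Linear molecule, 3 cuts → 4 fragments:
  1–88 → 88 bp
  89–129 → 41 bp
  130–219 → 90 bp
  220–252 → 33 bp
Sorted largest to smallest: 90, 88, 41, 33 bp.

90, 88, 41, 33 bp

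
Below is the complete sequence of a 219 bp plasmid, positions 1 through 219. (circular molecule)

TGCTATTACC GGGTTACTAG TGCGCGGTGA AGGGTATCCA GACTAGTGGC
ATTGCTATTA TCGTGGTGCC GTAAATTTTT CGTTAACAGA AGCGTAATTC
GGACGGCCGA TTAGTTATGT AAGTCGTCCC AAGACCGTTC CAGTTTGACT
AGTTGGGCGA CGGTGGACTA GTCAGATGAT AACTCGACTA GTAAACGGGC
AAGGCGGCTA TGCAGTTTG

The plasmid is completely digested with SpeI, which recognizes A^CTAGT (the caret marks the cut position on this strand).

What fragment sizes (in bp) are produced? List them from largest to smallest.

SpeI sites (ACTAGT) start at positions 16, 42, 148, 167, 187.
SpeI cuts after the first base of each site, so after positions 16, 42, 148, 167, 187.
Circular molecule, 5 cuts → 5 fragments:
  17–42 → 26 bp
  43–148 → 106 bp
  149–167 → 19 bp
  168–187 → 20 bp
  188–219 then 1–16 → 32 + 16 = 48 bp
Sorted largest to smallest: 106, 48, 26, 20, 19 bp.

106, 48, 26, 20, 19 bp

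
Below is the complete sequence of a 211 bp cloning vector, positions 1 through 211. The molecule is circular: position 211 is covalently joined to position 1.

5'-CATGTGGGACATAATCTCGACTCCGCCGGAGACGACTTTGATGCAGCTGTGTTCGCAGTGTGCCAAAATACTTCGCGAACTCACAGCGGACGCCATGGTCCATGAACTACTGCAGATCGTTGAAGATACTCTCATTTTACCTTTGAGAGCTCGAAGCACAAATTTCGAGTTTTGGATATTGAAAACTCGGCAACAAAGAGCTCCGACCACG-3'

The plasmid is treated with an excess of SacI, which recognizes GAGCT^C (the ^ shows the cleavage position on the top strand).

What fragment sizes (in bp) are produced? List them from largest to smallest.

SacI sites (GAGCTC) start at positions 147, 198.
SacI cuts after base 5 of each site (before the last base), so after positions 151, 202.
Circular molecule, 2 cuts → 2 fragments:
  152–202 → 51 bp
  203–211 then 1–151 → 9 + 151 = 160 bp
Sorted largest to smallest: 160, 51 bp.

160, 51 bp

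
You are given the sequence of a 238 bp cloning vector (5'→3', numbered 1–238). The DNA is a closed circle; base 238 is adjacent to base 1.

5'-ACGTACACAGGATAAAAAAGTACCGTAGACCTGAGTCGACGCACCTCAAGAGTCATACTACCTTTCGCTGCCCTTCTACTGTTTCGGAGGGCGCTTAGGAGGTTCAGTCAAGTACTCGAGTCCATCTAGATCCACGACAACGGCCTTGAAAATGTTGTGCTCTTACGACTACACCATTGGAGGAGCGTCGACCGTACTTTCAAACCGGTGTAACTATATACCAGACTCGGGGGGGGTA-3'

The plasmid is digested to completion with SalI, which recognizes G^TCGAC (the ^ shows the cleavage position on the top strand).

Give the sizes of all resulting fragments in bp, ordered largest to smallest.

152, 86 bp

SalI sites (GTCGAC) start at positions 35, 187.
SalI cuts after the first base of each site, so after positions 35, 187.
Circular molecule, 2 cuts → 2 fragments:
  36–187 → 152 bp
  188–238 then 1–35 → 51 + 35 = 86 bp
Sorted largest to smallest: 152, 86 bp.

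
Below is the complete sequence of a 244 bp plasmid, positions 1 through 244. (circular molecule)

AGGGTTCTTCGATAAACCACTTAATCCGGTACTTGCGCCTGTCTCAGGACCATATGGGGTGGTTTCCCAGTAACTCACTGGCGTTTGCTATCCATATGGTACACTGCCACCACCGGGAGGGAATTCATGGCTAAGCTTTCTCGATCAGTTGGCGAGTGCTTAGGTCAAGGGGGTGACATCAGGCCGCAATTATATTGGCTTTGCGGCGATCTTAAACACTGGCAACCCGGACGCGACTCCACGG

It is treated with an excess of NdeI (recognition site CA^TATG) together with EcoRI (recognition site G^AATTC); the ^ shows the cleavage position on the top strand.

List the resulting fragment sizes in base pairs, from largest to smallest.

175, 42, 27 bp

NdeI sites (CATATG) start at positions 51, 93.
NdeI cuts after base 2 of each site, so after positions 52, 94.
The EcoRI site (GAATTC) starts at position 121.
EcoRI cuts after the first base of each site, so after position 121.
Combined cut positions: 52, 94, 121.
Circular molecule, 3 cuts → 3 fragments:
  53–94 → 42 bp
  95–121 → 27 bp
  122–244 then 1–52 → 123 + 52 = 175 bp
Sorted largest to smallest: 175, 42, 27 bp.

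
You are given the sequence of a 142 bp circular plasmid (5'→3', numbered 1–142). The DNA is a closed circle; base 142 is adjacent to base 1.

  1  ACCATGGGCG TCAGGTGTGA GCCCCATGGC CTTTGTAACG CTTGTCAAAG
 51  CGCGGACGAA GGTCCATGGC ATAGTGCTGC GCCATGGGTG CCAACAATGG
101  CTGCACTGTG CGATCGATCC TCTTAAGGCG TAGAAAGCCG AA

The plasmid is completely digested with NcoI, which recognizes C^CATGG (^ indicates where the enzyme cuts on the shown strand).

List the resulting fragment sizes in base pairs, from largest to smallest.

NcoI sites (CCATGG) start at positions 2, 24, 64, 82.
NcoI cuts after the first base of each site, so after positions 2, 24, 64, 82.
Circular molecule, 4 cuts → 4 fragments:
  3–24 → 22 bp
  25–64 → 40 bp
  65–82 → 18 bp
  83–142 then 1–2 → 60 + 2 = 62 bp
Sorted largest to smallest: 62, 40, 22, 18 bp.

62, 40, 22, 18 bp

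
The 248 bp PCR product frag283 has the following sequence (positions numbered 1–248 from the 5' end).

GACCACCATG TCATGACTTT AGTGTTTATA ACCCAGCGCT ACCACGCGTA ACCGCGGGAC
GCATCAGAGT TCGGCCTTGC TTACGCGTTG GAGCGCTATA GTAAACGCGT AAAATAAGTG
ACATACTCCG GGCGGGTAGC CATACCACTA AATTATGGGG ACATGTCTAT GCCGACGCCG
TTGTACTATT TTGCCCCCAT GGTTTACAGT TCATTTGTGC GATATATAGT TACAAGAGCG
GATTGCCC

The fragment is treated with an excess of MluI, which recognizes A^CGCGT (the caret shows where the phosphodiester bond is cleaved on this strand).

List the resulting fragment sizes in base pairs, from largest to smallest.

143, 44, 39, 22 bp

MluI sites (ACGCGT) start at positions 44, 83, 105.
MluI cuts after the first base of each site, so after positions 44, 83, 105.
Linear molecule, 3 cuts → 4 fragments:
  1–44 → 44 bp
  45–83 → 39 bp
  84–105 → 22 bp
  106–248 → 143 bp
Sorted largest to smallest: 143, 44, 39, 22 bp.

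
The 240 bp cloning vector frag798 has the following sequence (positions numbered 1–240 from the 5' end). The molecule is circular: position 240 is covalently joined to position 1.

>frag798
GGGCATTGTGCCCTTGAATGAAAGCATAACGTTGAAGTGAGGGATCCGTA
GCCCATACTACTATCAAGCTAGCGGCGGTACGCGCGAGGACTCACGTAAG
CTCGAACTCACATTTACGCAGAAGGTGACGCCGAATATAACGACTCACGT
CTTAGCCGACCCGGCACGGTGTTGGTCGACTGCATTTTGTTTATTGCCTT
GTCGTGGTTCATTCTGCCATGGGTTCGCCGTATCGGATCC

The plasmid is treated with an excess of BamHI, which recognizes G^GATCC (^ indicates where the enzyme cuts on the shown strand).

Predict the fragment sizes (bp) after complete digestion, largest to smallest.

BamHI sites (GGATCC) start at positions 42, 235.
BamHI cuts after the first base of each site, so after positions 42, 235.
Circular molecule, 2 cuts → 2 fragments:
  43–235 → 193 bp
  236–240 then 1–42 → 5 + 42 = 47 bp
Sorted largest to smallest: 193, 47 bp.

193, 47 bp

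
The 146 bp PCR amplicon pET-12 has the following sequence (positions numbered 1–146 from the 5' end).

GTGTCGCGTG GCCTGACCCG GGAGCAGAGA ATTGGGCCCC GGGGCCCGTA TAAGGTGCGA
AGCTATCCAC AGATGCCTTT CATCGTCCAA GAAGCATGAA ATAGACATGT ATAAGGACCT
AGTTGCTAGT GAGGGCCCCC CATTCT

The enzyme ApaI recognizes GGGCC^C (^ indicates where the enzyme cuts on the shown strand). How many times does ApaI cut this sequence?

3

GGGCCC occurs starting at positions 34, 42, 133.
ApaI cuts at 3 sites.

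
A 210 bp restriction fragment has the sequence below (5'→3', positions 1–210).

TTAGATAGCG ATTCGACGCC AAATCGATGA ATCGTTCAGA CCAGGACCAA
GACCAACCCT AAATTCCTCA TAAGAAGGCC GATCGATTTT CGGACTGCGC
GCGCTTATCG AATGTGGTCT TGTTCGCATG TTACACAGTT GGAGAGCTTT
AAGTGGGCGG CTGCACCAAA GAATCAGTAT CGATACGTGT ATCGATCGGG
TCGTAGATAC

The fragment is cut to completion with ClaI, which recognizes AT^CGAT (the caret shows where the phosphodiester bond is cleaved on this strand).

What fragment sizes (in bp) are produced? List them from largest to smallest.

97, 59, 24, 18, 12 bp

ClaI sites (ATCGAT) start at positions 23, 82, 179, 191.
ClaI cuts after base 2 of each site, so after positions 24, 83, 180, 192.
Linear molecule, 4 cuts → 5 fragments:
  1–24 → 24 bp
  25–83 → 59 bp
  84–180 → 97 bp
  181–192 → 12 bp
  193–210 → 18 bp
Sorted largest to smallest: 97, 59, 24, 18, 12 bp.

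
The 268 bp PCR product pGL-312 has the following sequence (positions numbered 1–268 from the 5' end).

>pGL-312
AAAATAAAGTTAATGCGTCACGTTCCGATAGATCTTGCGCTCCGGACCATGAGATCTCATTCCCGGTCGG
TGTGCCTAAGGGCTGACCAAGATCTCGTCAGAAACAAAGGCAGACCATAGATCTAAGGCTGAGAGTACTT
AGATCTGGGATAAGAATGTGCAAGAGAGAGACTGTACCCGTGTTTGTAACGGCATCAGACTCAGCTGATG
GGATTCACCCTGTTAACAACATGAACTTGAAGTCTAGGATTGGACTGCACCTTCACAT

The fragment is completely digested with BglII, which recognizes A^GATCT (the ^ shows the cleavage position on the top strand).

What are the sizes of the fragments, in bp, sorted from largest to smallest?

BglII sites (AGATCT) start at positions 30, 52, 90, 119, 141.
BglII cuts after the first base of each site, so after positions 30, 52, 90, 119, 141.
Linear molecule, 5 cuts → 6 fragments:
  1–30 → 30 bp
  31–52 → 22 bp
  53–90 → 38 bp
  91–119 → 29 bp
  120–141 → 22 bp
  142–268 → 127 bp
Sorted largest to smallest: 127, 38, 30, 29, 22, 22 bp.

127, 38, 30, 29, 22, 22 bp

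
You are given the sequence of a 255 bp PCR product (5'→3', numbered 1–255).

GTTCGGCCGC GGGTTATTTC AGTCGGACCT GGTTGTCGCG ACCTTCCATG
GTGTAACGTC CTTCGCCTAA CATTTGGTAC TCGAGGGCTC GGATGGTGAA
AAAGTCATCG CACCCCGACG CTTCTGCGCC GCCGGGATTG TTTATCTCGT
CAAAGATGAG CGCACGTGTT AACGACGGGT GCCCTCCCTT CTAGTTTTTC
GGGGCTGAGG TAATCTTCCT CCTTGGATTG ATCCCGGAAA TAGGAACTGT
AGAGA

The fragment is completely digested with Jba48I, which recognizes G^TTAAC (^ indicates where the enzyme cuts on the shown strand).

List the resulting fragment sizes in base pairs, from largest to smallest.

The Jba48I site (GTTAAC) starts at position 168.
Jba48I cuts after the first base of each site, so after position 168.
Linear molecule, 1 cut → 2 fragments:
  1–168 → 168 bp
  169–255 → 87 bp
Sorted largest to smallest: 168, 87 bp.

168, 87 bp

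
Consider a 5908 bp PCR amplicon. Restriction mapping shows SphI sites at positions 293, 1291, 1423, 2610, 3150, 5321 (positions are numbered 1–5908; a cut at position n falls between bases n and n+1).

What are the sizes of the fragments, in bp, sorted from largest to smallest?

Linear molecule, 6 cuts → 7 fragments:
  293 − 0 = 293 bp
  1291 − 293 = 998 bp
  1423 − 1291 = 132 bp
  2610 − 1423 = 1187 bp
  3150 − 2610 = 540 bp
  5321 − 3150 = 2171 bp
  5908 − 5321 = 587 bp
Sorted largest to smallest: 2171, 1187, 998, 587, 540, 293, 132 bp.

2171, 1187, 998, 587, 540, 293, 132 bp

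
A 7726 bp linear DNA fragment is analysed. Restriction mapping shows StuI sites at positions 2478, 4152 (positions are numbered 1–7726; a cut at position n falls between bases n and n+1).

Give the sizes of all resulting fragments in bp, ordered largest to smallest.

Linear molecule, 2 cuts → 3 fragments:
  2478 − 0 = 2478 bp
  4152 − 2478 = 1674 bp
  7726 − 4152 = 3574 bp
Sorted largest to smallest: 3574, 2478, 1674 bp.

3574, 2478, 1674 bp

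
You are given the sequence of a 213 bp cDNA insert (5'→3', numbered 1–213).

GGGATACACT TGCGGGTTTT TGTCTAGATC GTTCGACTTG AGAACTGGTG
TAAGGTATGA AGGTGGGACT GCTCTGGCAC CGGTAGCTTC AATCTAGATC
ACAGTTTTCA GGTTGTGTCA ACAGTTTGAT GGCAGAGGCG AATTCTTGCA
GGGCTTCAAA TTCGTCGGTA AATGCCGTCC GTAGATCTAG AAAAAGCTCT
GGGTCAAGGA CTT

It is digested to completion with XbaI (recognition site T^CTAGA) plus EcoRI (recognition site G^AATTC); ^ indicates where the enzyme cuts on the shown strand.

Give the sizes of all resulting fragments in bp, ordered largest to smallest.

70, 47, 46, 27, 23 bp

XbaI sites (TCTAGA) start at positions 23, 93, 186.
XbaI cuts after the first base of each site, so after positions 23, 93, 186.
The EcoRI site (GAATTC) starts at position 140.
EcoRI cuts after the first base of each site, so after position 140.
Combined cut positions: 23, 93, 140, 186.
Linear molecule, 4 cuts → 5 fragments:
  1–23 → 23 bp
  24–93 → 70 bp
  94–140 → 47 bp
  141–186 → 46 bp
  187–213 → 27 bp
Sorted largest to smallest: 70, 47, 46, 27, 23 bp.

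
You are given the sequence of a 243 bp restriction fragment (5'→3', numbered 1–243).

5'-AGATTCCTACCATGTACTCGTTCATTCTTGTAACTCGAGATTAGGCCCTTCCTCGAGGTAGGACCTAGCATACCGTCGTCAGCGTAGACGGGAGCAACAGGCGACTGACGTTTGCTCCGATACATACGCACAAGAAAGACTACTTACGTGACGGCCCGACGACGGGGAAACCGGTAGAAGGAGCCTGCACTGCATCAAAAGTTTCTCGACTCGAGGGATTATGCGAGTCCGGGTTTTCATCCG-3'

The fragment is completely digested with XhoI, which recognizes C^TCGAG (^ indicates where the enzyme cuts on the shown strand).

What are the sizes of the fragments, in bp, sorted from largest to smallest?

XhoI sites (CTCGAG) start at positions 34, 52, 210.
XhoI cuts after the first base of each site, so after positions 34, 52, 210.
Linear molecule, 3 cuts → 4 fragments:
  1–34 → 34 bp
  35–52 → 18 bp
  53–210 → 158 bp
  211–243 → 33 bp
Sorted largest to smallest: 158, 34, 33, 18 bp.

158, 34, 33, 18 bp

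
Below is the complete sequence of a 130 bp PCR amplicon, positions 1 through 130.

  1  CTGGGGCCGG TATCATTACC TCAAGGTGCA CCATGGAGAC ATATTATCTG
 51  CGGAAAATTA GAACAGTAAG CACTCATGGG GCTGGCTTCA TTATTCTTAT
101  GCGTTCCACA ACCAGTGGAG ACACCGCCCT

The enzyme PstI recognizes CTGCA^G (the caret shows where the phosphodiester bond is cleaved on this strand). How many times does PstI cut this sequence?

No occurrence of CTGCAG is present in the sequence.
PstI does not cut: 0 sites.

0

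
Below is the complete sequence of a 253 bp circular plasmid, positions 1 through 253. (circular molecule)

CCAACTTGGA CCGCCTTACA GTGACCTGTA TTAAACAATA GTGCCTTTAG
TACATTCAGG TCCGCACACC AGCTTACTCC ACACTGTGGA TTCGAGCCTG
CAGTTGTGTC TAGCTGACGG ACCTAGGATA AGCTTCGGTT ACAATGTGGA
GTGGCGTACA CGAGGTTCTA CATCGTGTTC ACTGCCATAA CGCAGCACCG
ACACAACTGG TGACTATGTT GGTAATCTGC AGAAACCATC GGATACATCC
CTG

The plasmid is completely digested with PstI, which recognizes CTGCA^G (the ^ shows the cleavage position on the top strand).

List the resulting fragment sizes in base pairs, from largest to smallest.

PstI sites (CTGCAG) start at positions 98, 227.
PstI cuts after base 5 of each site (before the last base), so after positions 102, 231.
Circular molecule, 2 cuts → 2 fragments:
  103–231 → 129 bp
  232–253 then 1–102 → 22 + 102 = 124 bp
Sorted largest to smallest: 129, 124 bp.

129, 124 bp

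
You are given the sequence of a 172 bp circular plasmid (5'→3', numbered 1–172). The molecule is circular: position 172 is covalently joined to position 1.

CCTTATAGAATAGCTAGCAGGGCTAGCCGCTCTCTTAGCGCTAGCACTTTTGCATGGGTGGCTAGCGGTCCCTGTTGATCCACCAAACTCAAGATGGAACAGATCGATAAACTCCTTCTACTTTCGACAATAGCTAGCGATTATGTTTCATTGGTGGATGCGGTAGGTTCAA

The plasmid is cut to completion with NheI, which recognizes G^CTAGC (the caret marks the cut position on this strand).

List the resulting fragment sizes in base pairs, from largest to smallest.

NheI sites (GCTAGC) start at positions 13, 22, 40, 61, 133.
NheI cuts after the first base of each site, so after positions 13, 22, 40, 61, 133.
Circular molecule, 5 cuts → 5 fragments:
  14–22 → 9 bp
  23–40 → 18 bp
  41–61 → 21 bp
  62–133 → 72 bp
  134–172 then 1–13 → 39 + 13 = 52 bp
Sorted largest to smallest: 72, 52, 21, 18, 9 bp.

72, 52, 21, 18, 9 bp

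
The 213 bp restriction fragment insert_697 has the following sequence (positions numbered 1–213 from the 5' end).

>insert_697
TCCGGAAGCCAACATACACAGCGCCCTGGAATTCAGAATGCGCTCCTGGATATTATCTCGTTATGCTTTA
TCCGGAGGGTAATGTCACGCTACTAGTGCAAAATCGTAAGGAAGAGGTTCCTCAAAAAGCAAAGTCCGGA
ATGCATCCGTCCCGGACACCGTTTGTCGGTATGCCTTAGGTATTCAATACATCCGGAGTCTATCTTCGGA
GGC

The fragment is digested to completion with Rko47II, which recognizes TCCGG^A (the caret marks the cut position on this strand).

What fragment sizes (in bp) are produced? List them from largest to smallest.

Rko47II sites (TCCGGA) start at positions 1, 71, 135, 192.
Rko47II cuts after base 5 of each site (before the last base), so after positions 5, 75, 139, 196.
Linear molecule, 4 cuts → 5 fragments:
  1–5 → 5 bp
  6–75 → 70 bp
  76–139 → 64 bp
  140–196 → 57 bp
  197–213 → 17 bp
Sorted largest to smallest: 70, 64, 57, 17, 5 bp.

70, 64, 57, 17, 5 bp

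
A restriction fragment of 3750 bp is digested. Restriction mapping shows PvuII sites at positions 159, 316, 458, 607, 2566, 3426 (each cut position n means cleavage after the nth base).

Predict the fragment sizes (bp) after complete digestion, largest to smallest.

Linear molecule, 6 cuts → 7 fragments:
  159 − 0 = 159 bp
  316 − 159 = 157 bp
  458 − 316 = 142 bp
  607 − 458 = 149 bp
  2566 − 607 = 1959 bp
  3426 − 2566 = 860 bp
  3750 − 3426 = 324 bp
Sorted largest to smallest: 1959, 860, 324, 159, 157, 149, 142 bp.

1959, 860, 324, 159, 157, 149, 142 bp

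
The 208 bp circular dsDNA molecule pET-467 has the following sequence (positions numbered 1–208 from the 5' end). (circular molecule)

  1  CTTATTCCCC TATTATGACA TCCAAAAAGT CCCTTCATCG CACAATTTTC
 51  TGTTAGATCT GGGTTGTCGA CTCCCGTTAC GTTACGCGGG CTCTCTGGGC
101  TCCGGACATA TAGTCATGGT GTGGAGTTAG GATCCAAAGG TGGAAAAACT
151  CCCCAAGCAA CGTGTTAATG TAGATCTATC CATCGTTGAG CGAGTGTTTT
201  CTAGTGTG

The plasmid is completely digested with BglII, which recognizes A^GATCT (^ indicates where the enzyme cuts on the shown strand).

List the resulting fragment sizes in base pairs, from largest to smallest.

117, 91 bp

BglII sites (AGATCT) start at positions 55, 172.
BglII cuts after the first base of each site, so after positions 55, 172.
Circular molecule, 2 cuts → 2 fragments:
  56–172 → 117 bp
  173–208 then 1–55 → 36 + 55 = 91 bp
Sorted largest to smallest: 117, 91 bp.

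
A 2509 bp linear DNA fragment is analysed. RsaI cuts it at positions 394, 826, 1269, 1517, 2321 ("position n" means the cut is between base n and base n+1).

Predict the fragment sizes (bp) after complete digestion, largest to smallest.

804, 443, 432, 394, 248, 188 bp

Linear molecule, 5 cuts → 6 fragments:
  394 − 0 = 394 bp
  826 − 394 = 432 bp
  1269 − 826 = 443 bp
  1517 − 1269 = 248 bp
  2321 − 1517 = 804 bp
  2509 − 2321 = 188 bp
Sorted largest to smallest: 804, 443, 432, 394, 248, 188 bp.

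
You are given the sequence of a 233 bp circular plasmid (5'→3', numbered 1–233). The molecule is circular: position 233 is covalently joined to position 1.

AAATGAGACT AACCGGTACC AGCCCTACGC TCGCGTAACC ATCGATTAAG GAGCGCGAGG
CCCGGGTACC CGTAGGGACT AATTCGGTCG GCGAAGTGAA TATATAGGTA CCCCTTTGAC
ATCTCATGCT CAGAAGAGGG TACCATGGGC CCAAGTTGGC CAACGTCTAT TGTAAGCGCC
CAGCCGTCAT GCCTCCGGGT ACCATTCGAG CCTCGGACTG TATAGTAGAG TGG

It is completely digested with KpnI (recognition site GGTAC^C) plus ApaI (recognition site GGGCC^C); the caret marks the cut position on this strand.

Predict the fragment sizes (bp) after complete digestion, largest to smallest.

KpnI sites (GGTACC) start at positions 15, 65, 107, 139, 198.
KpnI cuts after base 5 of each site (before the last base), so after positions 19, 69, 111, 143, 202.
The ApaI site (GGGCCC) starts at position 147.
ApaI cuts after base 5 of each site (before the last base), so after position 151.
Combined cut positions: 19, 69, 111, 143, 151, 202.
Circular molecule, 6 cuts → 6 fragments:
  20–69 → 50 bp
  70–111 → 42 bp
  112–143 → 32 bp
  144–151 → 8 bp
  152–202 → 51 bp
  203–233 then 1–19 → 31 + 19 = 50 bp
Sorted largest to smallest: 51, 50, 50, 42, 32, 8 bp.

51, 50, 50, 42, 32, 8 bp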